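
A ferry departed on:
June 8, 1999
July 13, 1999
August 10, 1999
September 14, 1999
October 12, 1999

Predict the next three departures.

All dates are Tuesdays, 35, 28, 35, 28 days apart.
Specifically, the 2nd Tuesday of each month.
November 1999 — 2nd Tuesday is November 9, 1999.
2nd Tuesday of December 1999: December 14, 1999.
2nd Tuesday of January 2000: January 11, 2000.

November 9, 1999; December 14, 1999; January 11, 2000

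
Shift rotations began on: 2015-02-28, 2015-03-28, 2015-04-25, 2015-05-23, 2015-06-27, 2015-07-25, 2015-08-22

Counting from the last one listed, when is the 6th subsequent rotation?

2016-02-27

These are Saturdays at 28- or 35-day spacing (28, 28, 28, 35, 28, 28).
The pattern: 4th Saturday of the month.
4th Saturday of September 2015: 2015-09-26.
October 2015 — 4th Saturday is 2015-10-24.
November 2015 — 4th Saturday is 2015-11-28.
December 2015 — 4th Saturday is 2015-12-26.
January 2016 — 4th Saturday is 2016-01-23.
February 2016 — 4th Saturday is 2016-02-27.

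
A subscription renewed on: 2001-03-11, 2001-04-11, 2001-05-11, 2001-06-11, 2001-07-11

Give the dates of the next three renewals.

The day-of-month is always 11 (31, 30, 31, 30 days between events).
So this recurs on the 11th of each month.
Next: August 2001 → 2001-08-11.
September 2001: 2001-09-11.
Next: October 2001 → 2001-10-11.

2001-08-11, 2001-09-11, 2001-10-11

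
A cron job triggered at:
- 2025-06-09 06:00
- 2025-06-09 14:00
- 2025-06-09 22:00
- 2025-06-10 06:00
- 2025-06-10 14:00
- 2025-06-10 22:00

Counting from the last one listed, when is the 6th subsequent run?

Gaps: 8, 8, 8, 8, 8 hours — each event is 8 hours after the previous one.
2025-06-10 22:00 + 8 h = 2025-06-11 06:00.
2025-06-11 06:00 + 8 h = 2025-06-11 14:00.
2025-06-11 14:00 + 8 h = 2025-06-11 22:00.
2025-06-11 22:00 + 8 h = 2025-06-12 06:00.
2025-06-12 06:00 + 8 h = 2025-06-12 14:00.
2025-06-12 14:00 + 8 h = 2025-06-12 22:00.

2025-06-12 22:00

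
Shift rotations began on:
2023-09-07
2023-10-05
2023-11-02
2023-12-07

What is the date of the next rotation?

All dates are Thursdays, 28, 28, 35 days apart.
Specifically, the 1st Thursday of each month.
1st Thursday of January 2024: 2024-01-04.

2024-01-04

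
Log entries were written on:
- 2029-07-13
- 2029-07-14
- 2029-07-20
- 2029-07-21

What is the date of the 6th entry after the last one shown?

2029-08-11

Every event lands on a Friday or Saturday (gaps cycle 1, 6, 1).
So the schedule is: every Friday and Saturday.
Next Friday: 2029-07-27.
Next Saturday: 2029-07-28.
The following Friday is 2029-08-03.
The following Saturday is 2029-08-04.
The following Friday is 2029-08-10.
The following Saturday is 2029-08-11.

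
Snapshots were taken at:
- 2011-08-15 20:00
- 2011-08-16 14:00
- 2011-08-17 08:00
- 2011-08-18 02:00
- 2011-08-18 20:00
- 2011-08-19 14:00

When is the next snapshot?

Gaps: 18, 18, 18, 18, 18 hours — each event is 18 hours after the previous one.
2011-08-19 14:00 + 18 h = 2011-08-20 08:00.

2011-08-20 08:00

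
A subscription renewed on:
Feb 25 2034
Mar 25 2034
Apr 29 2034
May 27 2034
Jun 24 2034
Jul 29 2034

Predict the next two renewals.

Aug 26 2034, Sep 30 2034

Every date is a Saturday; gaps 28, 35, 28, 28, 35 days.
Each is the last Saturday of its month (at least one falls on the 29th or later, ruling out '4th Saturday').
August 2034 ends with Saturday Aug 26 2034.
September 2034 ends with Saturday Sep 30 2034.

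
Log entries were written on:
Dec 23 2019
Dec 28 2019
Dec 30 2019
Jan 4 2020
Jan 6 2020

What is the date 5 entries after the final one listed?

Every event lands on a Monday or Saturday (gaps cycle 5, 2, 5, 2).
So the schedule is: every Monday and Saturday.
Next Saturday: Jan 11 2020.
The following Monday is Jan 13 2020.
The following Saturday is Jan 18 2020.
The following Monday is Jan 20 2020.
Next Saturday: Jan 25 2020.

Jan 25 2020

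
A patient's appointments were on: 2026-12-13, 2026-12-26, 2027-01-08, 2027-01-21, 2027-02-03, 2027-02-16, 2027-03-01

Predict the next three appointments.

2027-03-14, 2027-03-27, 2027-04-09

Gaps between consecutive events: 13, 13, 13, 13, 13, 13 days — a constant 13-day interval.
2027-03-01 + 13 days = 2027-03-14.
2027-03-14 + 13 days = 2027-03-27.
2027-03-27 + 13 days = 2027-04-09.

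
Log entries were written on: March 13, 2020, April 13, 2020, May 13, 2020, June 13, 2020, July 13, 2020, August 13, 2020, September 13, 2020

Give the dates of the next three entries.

October 13, 2020; November 13, 2020; December 13, 2020

The day-of-month is always 13 (31, 30, 31, 30, 31, 31 days between events).
So this recurs on the 13th of each month.
Next: October 2020 → October 13, 2020.
November 2020: November 13, 2020.
Next: December 2020 → December 13, 2020.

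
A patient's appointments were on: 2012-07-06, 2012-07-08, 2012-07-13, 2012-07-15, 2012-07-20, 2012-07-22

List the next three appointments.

2012-07-27, 2012-07-29, 2012-08-03

Gaps: 2, 5, 2, 5, 2 days — not constant, but cyclic with period 2.
The events fall on every Friday and Sunday.
Next Friday: 2012-07-27.
The following Sunday is 2012-07-29.
The following Friday is 2012-08-03.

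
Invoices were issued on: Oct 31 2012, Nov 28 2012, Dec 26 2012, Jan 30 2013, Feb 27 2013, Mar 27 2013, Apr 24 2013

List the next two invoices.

Every date is a Wednesday; gaps 28, 28, 35, 28, 28, 28 days.
Each is the last Wednesday of its month (at least one falls on the 29th or later, ruling out '4th Wednesday').
Last Wednesday of May 2013: May 29 2013.
June 2013 ends with Wednesday Jun 26 2013.

May 29 2013, Jun 26 2013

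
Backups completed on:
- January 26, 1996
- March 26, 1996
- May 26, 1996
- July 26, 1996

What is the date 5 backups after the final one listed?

May 26, 1997

The day-of-month is always 26 (60, 61, 61 days between events).
So this recurs on the 26th of every 2 months.
September 1996: September 26, 1996.
Next: November 1996 → November 26, 1996.
January 1997: January 26, 1997.
March 1997: March 26, 1997.
Next: May 1997 → May 26, 1997.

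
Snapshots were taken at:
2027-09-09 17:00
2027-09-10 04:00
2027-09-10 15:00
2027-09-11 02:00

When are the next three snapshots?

Gaps: 11, 11, 11 hours — each event is 11 hours after the previous one.
2027-09-11 02:00 + 11 h = 2027-09-11 13:00.
2027-09-11 13:00 + 11 h = 2027-09-12 00:00.
2027-09-12 00:00 + 11 h = 2027-09-12 11:00.

2027-09-11 13:00, 2027-09-12 00:00, 2027-09-12 11:00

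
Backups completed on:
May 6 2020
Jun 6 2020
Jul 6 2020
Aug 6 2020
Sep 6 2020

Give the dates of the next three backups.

Oct 6 2020, Nov 6 2020, Dec 6 2020

Each date is the 6th; the gaps (31, 30, 31, 31) track the month lengths.
The rule is the 6th of each month.
Next: October 2020 → Oct 6 2020.
November 2020: Nov 6 2020.
Next: December 2020 → Dec 6 2020.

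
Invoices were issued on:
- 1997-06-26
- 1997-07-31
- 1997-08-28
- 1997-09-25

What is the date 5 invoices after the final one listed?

1998-02-26

All Thursdays; the gaps (35, 28, 28) vary with month length.
This is the last Thursday of each month.
Last Thursday of October 1997: 1997-10-30.
Last Thursday of November 1997: 1997-11-27.
December 1997 ends with Thursday 1997-12-25.
January 1998 ends with Thursday 1998-01-29.
February 1998 ends with Thursday 1998-02-26.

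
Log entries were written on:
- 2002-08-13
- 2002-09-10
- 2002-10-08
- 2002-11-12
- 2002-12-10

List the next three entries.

2003-01-14, 2003-02-11, 2003-03-11

All dates are Tuesdays, 28, 28, 35, 28 days apart.
Specifically, the 2nd Tuesday of each month.
January 2003 — 2nd Tuesday is 2003-01-14.
February 2003 — 2nd Tuesday is 2003-02-11.
March 2003 — 2nd Tuesday is 2003-03-11.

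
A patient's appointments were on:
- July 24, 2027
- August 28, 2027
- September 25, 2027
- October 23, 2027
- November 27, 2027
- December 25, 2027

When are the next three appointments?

January 22, 2028; February 26, 2028; March 25, 2028

All dates are Saturdays, 35, 28, 28, 35, 28 days apart.
Specifically, the 4th Saturday of each month.
January 2028 — 4th Saturday is January 22, 2028.
4th Saturday of February 2028: February 26, 2028.
March 2028 — 4th Saturday is March 25, 2028.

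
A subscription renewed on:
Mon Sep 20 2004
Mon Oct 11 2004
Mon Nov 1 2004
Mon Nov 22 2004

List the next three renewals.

Mon Dec 13 2004, Mon Jan 3 2005, Mon Jan 24 2005

Gaps between consecutive events: 21, 21, 21 days — a constant 21-day interval.
Mon Nov 22 2004 + 21 days = Mon Dec 13 2004.
Mon Dec 13 2004 + 21 days = Mon Jan 3 2005.
Mon Jan 3 2005 + 21 days = Mon Jan 24 2005.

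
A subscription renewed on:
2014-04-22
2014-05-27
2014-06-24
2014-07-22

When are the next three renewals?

2014-08-26, 2014-09-23, 2014-10-28

Gaps: 35, 28, 28 days — a mix of 28 and 35. Every date is a Tuesday.
Each is the 4th Tuesday of its month.
4th Tuesday of August 2014: 2014-08-26.
4th Tuesday of September 2014: 2014-09-23.
October 2014 — 4th Tuesday is 2014-10-28.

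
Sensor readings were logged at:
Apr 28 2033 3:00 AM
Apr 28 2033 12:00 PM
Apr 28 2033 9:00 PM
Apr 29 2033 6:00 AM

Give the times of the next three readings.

Apr 29 2033 3:00 PM, Apr 30 2033 12:00 AM, Apr 30 2033 9:00 AM

The interval is a steady 9 hours (9, 9, 9).
Apr 29 2033 6:00 AM + 9 h = Apr 29 2033 3:00 PM.
Apr 29 2033 3:00 PM + 9 h = Apr 30 2033 12:00 AM.
Apr 30 2033 12:00 AM + 9 h = Apr 30 2033 9:00 AM.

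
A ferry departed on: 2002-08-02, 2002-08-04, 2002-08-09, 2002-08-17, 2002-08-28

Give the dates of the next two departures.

2002-09-11, 2002-09-28

Gaps: 2, 5, 8, 11 days — each gap is 3 larger than the previous one.
Next gap: 14 days. 2002-08-28 + 14 days = 2002-09-11.
Next gap: 17 days. 2002-09-11 + 17 days = 2002-09-28.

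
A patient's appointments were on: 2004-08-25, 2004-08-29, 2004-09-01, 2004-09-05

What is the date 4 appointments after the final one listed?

Every event lands on a Wednesday or Sunday (gaps cycle 4, 3, 4).
So the schedule is: every Wednesday and Sunday.
Next Wednesday: 2004-09-08.
The following Sunday is 2004-09-12.
Next Wednesday: 2004-09-15.
Next Sunday: 2004-09-19.

2004-09-19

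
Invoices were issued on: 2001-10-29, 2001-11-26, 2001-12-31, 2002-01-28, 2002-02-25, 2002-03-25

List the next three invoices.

2002-04-29, 2002-05-27, 2002-06-24

These are Mondays with 28, 35, 28, 28, 28-day gaps.
Each is the final Monday of its month — 2001-10-29 is past the 28th, so '4th Monday' doesn't fit.
Last Monday of April 2002: 2002-04-29.
May 2002 ends with Monday 2002-05-27.
Last Monday of June 2002: 2002-06-24.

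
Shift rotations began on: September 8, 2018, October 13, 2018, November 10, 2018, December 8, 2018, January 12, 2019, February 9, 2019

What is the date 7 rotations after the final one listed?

Gaps: 35, 28, 28, 35, 28 days — a mix of 28 and 35. Every date is a Saturday.
Each is the 2nd Saturday of its month.
March 2019 — 2nd Saturday is March 9, 2019.
2nd Saturday of April 2019: April 13, 2019.
May 2019 — 2nd Saturday is May 11, 2019.
June 2019 — 2nd Saturday is June 8, 2019.
2nd Saturday of July 2019: July 13, 2019.
August 2019 — 2nd Saturday is August 10, 2019.
2nd Saturday of September 2019: September 14, 2019.

September 14, 2019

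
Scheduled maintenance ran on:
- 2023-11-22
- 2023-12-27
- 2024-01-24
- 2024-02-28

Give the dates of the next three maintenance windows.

2024-03-27, 2024-04-24, 2024-05-22

Gaps: 35, 28, 35 days — a mix of 28 and 35. Every date is a Wednesday.
Each is the 4th Wednesday of its month.
March 2024 — 4th Wednesday is 2024-03-27.
April 2024 — 4th Wednesday is 2024-04-24.
4th Wednesday of May 2024: 2024-05-22.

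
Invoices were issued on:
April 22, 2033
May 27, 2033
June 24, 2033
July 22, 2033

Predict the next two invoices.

These are Fridays at 28- or 35-day spacing (35, 28, 28).
The pattern: 4th Friday of the month.
4th Friday of August 2033: August 26, 2033.
September 2033 — 4th Friday is September 23, 2033.

August 26, 2033; September 23, 2033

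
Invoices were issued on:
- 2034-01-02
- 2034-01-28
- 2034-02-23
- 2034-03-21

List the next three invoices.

2034-04-16, 2034-05-12, 2034-06-07

The spacing is 26, 26, 26 days — always 26 days.
2034-03-21 + 26 days = 2034-04-16.
2034-04-16 + 26 days = 2034-05-12.
2034-05-12 + 26 days = 2034-06-07.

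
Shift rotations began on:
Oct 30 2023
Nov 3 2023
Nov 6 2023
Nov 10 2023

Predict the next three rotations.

Gaps: 4, 3, 4 days — not constant, but cyclic with period 2.
The events fall on every Monday and Friday.
Next Monday: Nov 13 2023.
The following Friday is Nov 17 2023.
The following Monday is Nov 20 2023.

Nov 13 2023, Nov 17 2023, Nov 20 2023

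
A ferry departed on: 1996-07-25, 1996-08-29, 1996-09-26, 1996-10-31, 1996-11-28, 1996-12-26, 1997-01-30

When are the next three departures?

1997-02-27, 1997-03-27, 1997-04-24

These are Thursdays with 35, 28, 35, 28, 28, 35-day gaps.
Each is the final Thursday of its month — 1996-08-29 is past the 28th, so '4th Thursday' doesn't fit.
February 1997 ends with Thursday 1997-02-27.
Last Thursday of March 1997: 1997-03-27.
April 1997 ends with Thursday 1997-04-24.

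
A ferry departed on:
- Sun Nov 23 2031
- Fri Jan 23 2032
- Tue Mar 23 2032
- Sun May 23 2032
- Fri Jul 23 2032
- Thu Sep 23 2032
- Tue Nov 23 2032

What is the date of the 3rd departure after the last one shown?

Mon May 23 2033

The day-of-month is always 23 (61, 60, 61, 61, 62, 61 days between events).
So this recurs on the 23rd of every 2 months.
January 2033: Sun Jan 23 2033.
Next: March 2033 → Wed Mar 23 2033.
Next: May 2033 → Mon May 23 2033.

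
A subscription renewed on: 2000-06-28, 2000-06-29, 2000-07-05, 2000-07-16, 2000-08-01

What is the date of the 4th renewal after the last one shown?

2000-11-23

Intervals are 1, 6, 11, 16 days — an arithmetic progression with common difference 5.
Next gap: 21 days. 2000-08-01 + 21 days = 2000-08-22.
Next gap: 26 days. 2000-08-22 + 26 days = 2000-09-17.
Next gap: 31 days. 2000-09-17 + 31 days = 2000-10-18.
Next gap: 36 days. 2000-10-18 + 36 days = 2000-11-23.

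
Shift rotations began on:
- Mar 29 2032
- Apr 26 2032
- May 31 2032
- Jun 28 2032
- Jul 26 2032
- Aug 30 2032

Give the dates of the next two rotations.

These are Mondays with 28, 35, 28, 28, 35-day gaps.
Each is the final Monday of its month — Mar 29 2032 is past the 28th, so '4th Monday' doesn't fit.
Last Monday of September 2032: Sep 27 2032.
Last Monday of October 2032: Oct 25 2032.

Sep 27 2032, Oct 25 2032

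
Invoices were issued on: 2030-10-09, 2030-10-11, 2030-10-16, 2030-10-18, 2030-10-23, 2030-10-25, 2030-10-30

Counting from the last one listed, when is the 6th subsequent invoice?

2030-11-20

Every event lands on a Wednesday or Friday (gaps cycle 2, 5, 2, 5, 2, 5).
So the schedule is: every Wednesday and Friday.
The following Friday is 2030-11-01.
The following Wednesday is 2030-11-06.
The following Friday is 2030-11-08.
Next Wednesday: 2030-11-13.
Next Friday: 2030-11-15.
Next Wednesday: 2030-11-20.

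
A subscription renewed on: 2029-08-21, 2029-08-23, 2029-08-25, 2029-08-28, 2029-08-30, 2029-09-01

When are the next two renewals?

Gaps: 2, 2, 3, 2, 2 days — not constant, but cyclic with period 3.
The events fall on every Tuesday, Thursday and Saturday.
Next Tuesday: 2029-09-04.
Next Thursday: 2029-09-06.

2029-09-04, 2029-09-06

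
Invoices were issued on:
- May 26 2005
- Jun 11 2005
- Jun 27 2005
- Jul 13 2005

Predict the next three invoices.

Jul 29 2005, Aug 14 2005, Aug 30 2005

Every event comes 16 days after the last (16, 16, 16).
Jul 13 2005 + 16 days = Jul 29 2005.
Jul 29 2005 + 16 days = Aug 14 2005.
Aug 14 2005 + 16 days = Aug 30 2005.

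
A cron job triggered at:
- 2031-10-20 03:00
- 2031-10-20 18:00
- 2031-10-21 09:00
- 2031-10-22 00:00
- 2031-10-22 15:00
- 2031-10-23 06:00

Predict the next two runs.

The interval is a steady 15 hours (15, 15, 15, 15, 15).
2031-10-23 06:00 + 15 h = 2031-10-23 21:00.
2031-10-23 21:00 + 15 h = 2031-10-24 12:00.

2031-10-23 21:00, 2031-10-24 12:00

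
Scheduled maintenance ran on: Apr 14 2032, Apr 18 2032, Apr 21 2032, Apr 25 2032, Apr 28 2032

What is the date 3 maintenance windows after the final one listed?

The gap pattern 4, 3, 4, 3 repeats every 2 events.
These are the Wednesdays and Sundays of each week.
The following Sunday is May 2 2032.
Next Wednesday: May 5 2032.
The following Sunday is May 9 2032.

May 9 2032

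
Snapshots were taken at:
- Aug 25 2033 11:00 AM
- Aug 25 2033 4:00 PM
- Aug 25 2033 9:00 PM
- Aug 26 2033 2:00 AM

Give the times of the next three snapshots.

Aug 26 2033 7:00 AM, Aug 26 2033 12:00 PM, Aug 26 2033 5:00 PM

Gaps: 5, 5, 5 hours — each event is 5 hours after the previous one.
Aug 26 2033 2:00 AM + 5 h = Aug 26 2033 7:00 AM.
Aug 26 2033 7:00 AM + 5 h = Aug 26 2033 12:00 PM.
Aug 26 2033 12:00 PM + 5 h = Aug 26 2033 5:00 PM.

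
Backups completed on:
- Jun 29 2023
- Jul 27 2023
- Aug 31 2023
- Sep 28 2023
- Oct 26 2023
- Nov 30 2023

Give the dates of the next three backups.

All Thursdays; the gaps (28, 35, 28, 28, 35) vary with month length.
This is the last Thursday of each month.
Last Thursday of December 2023: Dec 28 2023.
January 2024 ends with Thursday Jan 25 2024.
February 2024 ends with Thursday Feb 29 2024.

Dec 28 2023, Jan 25 2024, Feb 29 2024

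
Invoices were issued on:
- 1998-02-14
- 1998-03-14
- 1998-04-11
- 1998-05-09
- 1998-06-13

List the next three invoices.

1998-07-11, 1998-08-08, 1998-09-12

Gaps: 28, 28, 28, 35 days — a mix of 28 and 35. Every date is a Saturday.
Each is the 2nd Saturday of its month.
2nd Saturday of July 1998: 1998-07-11.
2nd Saturday of August 1998: 1998-08-08.
2nd Saturday of September 1998: 1998-09-12.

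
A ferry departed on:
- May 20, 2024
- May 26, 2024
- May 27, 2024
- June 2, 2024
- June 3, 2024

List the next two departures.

Every event lands on a Monday or Sunday (gaps cycle 6, 1, 6, 1).
So the schedule is: every Monday and Sunday.
The following Sunday is June 9, 2024.
The following Monday is June 10, 2024.

June 9, 2024; June 10, 2024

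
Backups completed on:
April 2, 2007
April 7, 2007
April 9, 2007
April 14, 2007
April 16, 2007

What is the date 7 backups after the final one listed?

The gap pattern 5, 2, 5, 2 repeats every 2 events.
These are the Mondays and Saturdays of each week.
The following Saturday is April 21, 2007.
Next Monday: April 23, 2007.
Next Saturday: April 28, 2007.
Next Monday: April 30, 2007.
The following Saturday is May 5, 2007.
Next Monday: May 7, 2007.
Next Saturday: May 12, 2007.

May 12, 2007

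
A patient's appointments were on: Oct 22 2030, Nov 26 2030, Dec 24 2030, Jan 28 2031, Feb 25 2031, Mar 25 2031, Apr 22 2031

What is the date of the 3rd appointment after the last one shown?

Gaps: 35, 28, 35, 28, 28, 28 days — a mix of 28 and 35. Every date is a Tuesday.
Each is the 4th Tuesday of its month.
May 2031 — 4th Tuesday is May 27 2031.
4th Tuesday of June 2031: Jun 24 2031.
4th Tuesday of July 2031: Jul 22 2031.

Jul 22 2031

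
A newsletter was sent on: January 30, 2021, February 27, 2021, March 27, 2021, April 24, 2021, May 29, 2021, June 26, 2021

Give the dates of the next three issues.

July 31, 2021; August 28, 2021; September 25, 2021

These are Saturdays with 28, 28, 28, 35, 28-day gaps.
Each is the final Saturday of its month — January 30, 2021 is past the 28th, so '4th Saturday' doesn't fit.
Last Saturday of July 2021: July 31, 2021.
Last Saturday of August 2021: August 28, 2021.
September 2021 ends with Saturday September 25, 2021.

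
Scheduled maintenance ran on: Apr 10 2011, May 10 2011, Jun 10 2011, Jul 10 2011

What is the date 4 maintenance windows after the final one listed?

Gaps: 30, 31, 30 days — not constant. Every event is on the 10th of the month.
Pattern: the 10th of each month.
Next: August 2011 → Aug 10 2011.
September 2011: Sep 10 2011.
Next: October 2011 → Oct 10 2011.
November 2011: Nov 10 2011.

Nov 10 2011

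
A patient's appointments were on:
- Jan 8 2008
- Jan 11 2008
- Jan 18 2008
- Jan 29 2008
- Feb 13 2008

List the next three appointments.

Mar 3 2008, Mar 26 2008, Apr 22 2008

Intervals are 3, 7, 11, 15 days — an arithmetic progression with common difference 4.
Next gap: 19 days. Feb 13 2008 + 19 days = Mar 3 2008.
Next gap: 23 days. Mar 3 2008 + 23 days = Mar 26 2008.
Next gap: 27 days. Mar 26 2008 + 27 days = Apr 22 2008.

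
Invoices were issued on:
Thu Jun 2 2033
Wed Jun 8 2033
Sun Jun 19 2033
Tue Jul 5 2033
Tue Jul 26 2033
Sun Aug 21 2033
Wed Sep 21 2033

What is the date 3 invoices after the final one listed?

Sun Jan 22 2034

Intervals are 6, 11, 16, 21, 26, 31 days — an arithmetic progression with common difference 5.
Next gap: 36 days. Wed Sep 21 2033 + 36 days = Thu Oct 27 2033.
Next gap: 41 days. Thu Oct 27 2033 + 41 days = Wed Dec 7 2033.
Next gap: 46 days. Wed Dec 7 2033 + 46 days = Sun Jan 22 2034.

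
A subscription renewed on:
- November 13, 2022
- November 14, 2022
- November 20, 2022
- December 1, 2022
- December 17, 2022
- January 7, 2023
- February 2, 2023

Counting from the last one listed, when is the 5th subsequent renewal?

The spacing grows by 5 each time: 1, 6, 11, 16, 21, 26 days.
Next gap: 31 days. February 2, 2023 + 31 days = March 5, 2023.
Next gap: 36 days. March 5, 2023 + 36 days = April 10, 2023.
Next gap: 41 days. April 10, 2023 + 41 days = May 21, 2023.
Next gap: 46 days. May 21, 2023 + 46 days = July 6, 2023.
Next gap: 51 days. July 6, 2023 + 51 days = August 26, 2023.

August 26, 2023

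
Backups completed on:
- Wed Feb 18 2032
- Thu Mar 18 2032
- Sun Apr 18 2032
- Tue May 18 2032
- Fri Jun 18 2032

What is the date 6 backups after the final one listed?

Sat Dec 18 2032

Each date is the 18th; the gaps (29, 31, 30, 31) track the month lengths.
The rule is the 18th of each month.
Next: July 2032 → Sun Jul 18 2032.
Next: August 2032 → Wed Aug 18 2032.
September 2032: Sat Sep 18 2032.
Next: October 2032 → Mon Oct 18 2032.
November 2032: Thu Nov 18 2032.
Next: December 2032 → Sat Dec 18 2032.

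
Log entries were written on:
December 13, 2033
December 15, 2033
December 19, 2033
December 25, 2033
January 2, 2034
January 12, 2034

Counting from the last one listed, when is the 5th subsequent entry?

April 2, 2034

Intervals are 2, 4, 6, 8, 10 days — an arithmetic progression with common difference 2.
Next gap: 12 days. January 12, 2034 + 12 days = January 24, 2034.
Next gap: 14 days. January 24, 2034 + 14 days = February 7, 2034.
Next gap: 16 days. February 7, 2034 + 16 days = February 23, 2034.
Next gap: 18 days. February 23, 2034 + 18 days = March 13, 2034.
Next gap: 20 days. March 13, 2034 + 20 days = April 2, 2034.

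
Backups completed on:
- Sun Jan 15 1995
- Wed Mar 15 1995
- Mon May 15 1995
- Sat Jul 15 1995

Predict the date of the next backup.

Fri Sep 15 1995

Gaps: 59, 61, 61 days — not constant. Every event is on the 15th of the month.
Pattern: the 15th of every 2 months.
Next: September 1995 → Fri Sep 15 1995.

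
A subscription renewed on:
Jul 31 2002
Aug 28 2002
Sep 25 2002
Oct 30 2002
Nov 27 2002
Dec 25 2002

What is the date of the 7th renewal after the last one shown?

All Wednesdays; the gaps (28, 28, 35, 28, 28) vary with month length.
This is the last Wednesday of each month.
Last Wednesday of January 2003: Jan 29 2003.
February 2003 ends with Wednesday Feb 26 2003.
Last Wednesday of March 2003: Mar 26 2003.
Last Wednesday of April 2003: Apr 30 2003.
Last Wednesday of May 2003: May 28 2003.
Last Wednesday of June 2003: Jun 25 2003.
July 2003 ends with Wednesday Jul 30 2003.

Jul 30 2003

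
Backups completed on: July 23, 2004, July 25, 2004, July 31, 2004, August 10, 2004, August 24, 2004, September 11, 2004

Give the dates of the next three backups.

Intervals are 2, 6, 10, 14, 18 days — an arithmetic progression with common difference 4.
Next gap: 22 days. September 11, 2004 + 22 days = October 3, 2004.
Next gap: 26 days. October 3, 2004 + 26 days = October 29, 2004.
Next gap: 30 days. October 29, 2004 + 30 days = November 28, 2004.

October 3, 2004; October 29, 2004; November 28, 2004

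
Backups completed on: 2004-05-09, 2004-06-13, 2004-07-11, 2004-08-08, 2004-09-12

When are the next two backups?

These are Sundays at 28- or 35-day spacing (35, 28, 28, 35).
The pattern: 2nd Sunday of the month.
2nd Sunday of October 2004: 2004-10-10.
November 2004 — 2nd Sunday is 2004-11-14.

2004-10-10, 2004-11-14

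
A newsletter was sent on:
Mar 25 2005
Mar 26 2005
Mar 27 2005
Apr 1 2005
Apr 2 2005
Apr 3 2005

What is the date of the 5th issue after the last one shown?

Apr 16 2005

The gap pattern 1, 1, 5, 1, 1 repeats every 3 events.
These are the Fridays, Saturdays and Sundays of each week.
Next Friday: Apr 8 2005.
Next Saturday: Apr 9 2005.
Next Sunday: Apr 10 2005.
The following Friday is Apr 15 2005.
Next Saturday: Apr 16 2005.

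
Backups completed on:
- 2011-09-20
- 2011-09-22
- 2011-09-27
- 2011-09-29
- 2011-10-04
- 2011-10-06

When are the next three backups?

2011-10-11, 2011-10-13, 2011-10-18

Every event lands on a Tuesday or Thursday (gaps cycle 2, 5, 2, 5, 2).
So the schedule is: every Tuesday and Thursday.
Next Tuesday: 2011-10-11.
Next Thursday: 2011-10-13.
The following Tuesday is 2011-10-18.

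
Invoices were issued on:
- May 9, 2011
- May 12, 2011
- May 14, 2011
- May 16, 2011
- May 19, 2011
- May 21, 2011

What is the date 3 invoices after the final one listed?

Gaps: 3, 2, 2, 3, 2 days — not constant, but cyclic with period 3.
The events fall on every Monday, Thursday and Saturday.
The following Monday is May 23, 2011.
Next Thursday: May 26, 2011.
The following Saturday is May 28, 2011.

May 28, 2011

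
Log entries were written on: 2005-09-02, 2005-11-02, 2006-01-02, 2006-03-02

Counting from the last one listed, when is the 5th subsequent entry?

2007-01-02

The day-of-month is always 2 (61, 61, 59 days between events).
So this recurs on the 2nd of every 2 months.
Next: May 2006 → 2006-05-02.
Next: July 2006 → 2006-07-02.
Next: September 2006 → 2006-09-02.
Next: November 2006 → 2006-11-02.
January 2007: 2007-01-02.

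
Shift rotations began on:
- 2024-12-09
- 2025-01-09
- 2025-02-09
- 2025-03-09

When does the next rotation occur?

Gaps: 31, 31, 28 days — not constant. Every event is on the 9th of the month.
Pattern: the 9th of each month.
April 2025: 2025-04-09.

2025-04-09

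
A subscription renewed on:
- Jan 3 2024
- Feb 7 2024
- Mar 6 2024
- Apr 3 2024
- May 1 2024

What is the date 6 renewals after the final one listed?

Nov 6 2024

Gaps: 35, 28, 28, 28 days — a mix of 28 and 35. Every date is a Wednesday.
Each is the 1st Wednesday of its month.
1st Wednesday of June 2024: Jun 5 2024.
July 2024 — 1st Wednesday is Jul 3 2024.
1st Wednesday of August 2024: Aug 7 2024.
1st Wednesday of September 2024: Sep 4 2024.
1st Wednesday of October 2024: Oct 2 2024.
November 2024 — 1st Wednesday is Nov 6 2024.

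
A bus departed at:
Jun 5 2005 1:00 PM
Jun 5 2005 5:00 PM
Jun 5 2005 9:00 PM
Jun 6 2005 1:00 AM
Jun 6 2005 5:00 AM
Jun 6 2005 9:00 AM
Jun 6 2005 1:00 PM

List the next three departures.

Jun 6 2005 5:00 PM, Jun 6 2005 9:00 PM, Jun 7 2005 1:00 AM

The interval is a steady 4 hours (4, 4, 4, 4, 4, 4).
Jun 6 2005 1:00 PM + 4 h = Jun 6 2005 5:00 PM.
Jun 6 2005 5:00 PM + 4 h = Jun 6 2005 9:00 PM.
Jun 6 2005 9:00 PM + 4 h = Jun 7 2005 1:00 AM.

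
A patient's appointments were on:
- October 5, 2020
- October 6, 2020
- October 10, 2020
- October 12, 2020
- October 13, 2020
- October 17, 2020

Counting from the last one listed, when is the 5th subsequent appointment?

October 27, 2020

The gap pattern 1, 4, 2, 1, 4 repeats every 3 events.
These are the Mondays, Tuesdays and Saturdays of each week.
The following Monday is October 19, 2020.
Next Tuesday: October 20, 2020.
The following Saturday is October 24, 2020.
Next Monday: October 26, 2020.
The following Tuesday is October 27, 2020.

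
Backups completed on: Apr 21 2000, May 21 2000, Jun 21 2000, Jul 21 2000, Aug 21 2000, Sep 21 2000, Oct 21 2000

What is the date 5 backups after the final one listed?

The day-of-month is always 21 (30, 31, 30, 31, 31, 30 days between events).
So this recurs on the 21st of each month.
November 2000: Nov 21 2000.
Next: December 2000 → Dec 21 2000.
Next: January 2001 → Jan 21 2001.
February 2001: Feb 21 2001.
March 2001: Mar 21 2001.

Mar 21 2001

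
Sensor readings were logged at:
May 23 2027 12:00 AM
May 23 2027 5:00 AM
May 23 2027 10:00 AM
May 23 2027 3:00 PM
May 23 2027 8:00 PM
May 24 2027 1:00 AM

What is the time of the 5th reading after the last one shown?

Spacing: 5, 5, 5, 5, 5 h — constant 5 h.
May 24 2027 1:00 AM + 5 h = May 24 2027 6:00 AM.
May 24 2027 6:00 AM + 5 h = May 24 2027 11:00 AM.
May 24 2027 11:00 AM + 5 h = May 24 2027 4:00 PM.
May 24 2027 4:00 PM + 5 h = May 24 2027 9:00 PM.
May 24 2027 9:00 PM + 5 h = May 25 2027 2:00 AM.

May 25 2027 2:00 AM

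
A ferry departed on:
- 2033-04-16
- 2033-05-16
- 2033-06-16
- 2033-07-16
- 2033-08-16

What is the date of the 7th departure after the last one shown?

2034-03-16

The day-of-month is always 16 (30, 31, 30, 31 days between events).
So this recurs on the 16th of each month.
Next: September 2033 → 2033-09-16.
October 2033: 2033-10-16.
November 2033: 2033-11-16.
Next: December 2033 → 2033-12-16.
Next: January 2034 → 2034-01-16.
Next: February 2034 → 2034-02-16.
March 2034: 2034-03-16.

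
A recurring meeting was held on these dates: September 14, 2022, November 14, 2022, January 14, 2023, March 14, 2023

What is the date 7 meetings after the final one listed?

The day-of-month is always 14 (61, 61, 59 days between events).
So this recurs on the 14th of every 2 months.
Next: May 2023 → May 14, 2023.
July 2023: July 14, 2023.
Next: September 2023 → September 14, 2023.
November 2023: November 14, 2023.
Next: January 2024 → January 14, 2024.
March 2024: March 14, 2024.
May 2024: May 14, 2024.

May 14, 2024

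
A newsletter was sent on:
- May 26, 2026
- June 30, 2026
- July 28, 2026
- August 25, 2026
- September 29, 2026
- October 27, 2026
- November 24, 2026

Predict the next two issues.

Every date is a Tuesday; gaps 35, 28, 28, 35, 28, 28 days.
Each is the last Tuesday of its month (at least one falls on the 29th or later, ruling out '4th Tuesday').
December 2026 ends with Tuesday December 29, 2026.
Last Tuesday of January 2027: January 26, 2027.

December 29, 2026; January 26, 2027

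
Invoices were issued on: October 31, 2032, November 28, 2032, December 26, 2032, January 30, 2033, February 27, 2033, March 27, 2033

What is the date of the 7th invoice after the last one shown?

October 30, 2033

Every date is a Sunday; gaps 28, 28, 35, 28, 28 days.
Each is the last Sunday of its month (at least one falls on the 29th or later, ruling out '4th Sunday').
April 2033 ends with Sunday April 24, 2033.
May 2033 ends with Sunday May 29, 2033.
Last Sunday of June 2033: June 26, 2033.
July 2033 ends with Sunday July 31, 2033.
Last Sunday of August 2033: August 28, 2033.
Last Sunday of September 2033: September 25, 2033.
October 2033 ends with Sunday October 30, 2033.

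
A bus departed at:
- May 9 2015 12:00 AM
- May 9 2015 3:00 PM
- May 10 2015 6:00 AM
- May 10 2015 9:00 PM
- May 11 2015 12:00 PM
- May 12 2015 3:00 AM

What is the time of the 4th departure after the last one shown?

May 14 2015 3:00 PM

Gaps: 15, 15, 15, 15, 15 hours — each event is 15 hours after the previous one.
May 12 2015 3:00 AM + 15 h = May 12 2015 6:00 PM.
May 12 2015 6:00 PM + 15 h = May 13 2015 9:00 AM.
May 13 2015 9:00 AM + 15 h = May 14 2015 12:00 AM.
May 14 2015 12:00 AM + 15 h = May 14 2015 3:00 PM.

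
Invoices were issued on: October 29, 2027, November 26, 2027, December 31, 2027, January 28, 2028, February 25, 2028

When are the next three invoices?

All Fridays; the gaps (28, 35, 28, 28) vary with month length.
This is the last Friday of each month.
Last Friday of March 2028: March 31, 2028.
Last Friday of April 2028: April 28, 2028.
Last Friday of May 2028: May 26, 2028.

March 31, 2028; April 28, 2028; May 26, 2028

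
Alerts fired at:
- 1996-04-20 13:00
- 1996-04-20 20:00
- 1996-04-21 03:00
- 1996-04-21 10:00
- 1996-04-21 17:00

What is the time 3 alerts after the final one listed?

1996-04-22 14:00

Spacing: 7, 7, 7, 7 h — constant 7 h.
1996-04-21 17:00 + 7 h = 1996-04-22 00:00.
1996-04-22 00:00 + 7 h = 1996-04-22 07:00.
1996-04-22 07:00 + 7 h = 1996-04-22 14:00.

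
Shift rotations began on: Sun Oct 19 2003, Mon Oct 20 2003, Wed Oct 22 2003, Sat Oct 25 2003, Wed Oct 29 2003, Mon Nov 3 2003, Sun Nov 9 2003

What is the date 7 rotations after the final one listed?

Sun Jan 18 2004

Gaps: 1, 2, 3, 4, 5, 6 days — each gap is 1 larger than the previous one.
Next gap: 7 days. Sun Nov 9 2003 + 7 days = Sun Nov 16 2003.
Next gap: 8 days. Sun Nov 16 2003 + 8 days = Mon Nov 24 2003.
Next gap: 9 days. Mon Nov 24 2003 + 9 days = Wed Dec 3 2003.
Next gap: 10 days. Wed Dec 3 2003 + 10 days = Sat Dec 13 2003.
Next gap: 11 days. Sat Dec 13 2003 + 11 days = Wed Dec 24 2003.
Next gap: 12 days. Wed Dec 24 2003 + 12 days = Mon Jan 5 2004.
Next gap: 13 days. Mon Jan 5 2004 + 13 days = Sun Jan 18 2004.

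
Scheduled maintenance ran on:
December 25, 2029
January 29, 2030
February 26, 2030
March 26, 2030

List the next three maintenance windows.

All Tuesdays; the gaps (35, 28, 28) vary with month length.
This is the last Tuesday of each month.
Last Tuesday of April 2030: April 30, 2030.
Last Tuesday of May 2030: May 28, 2030.
Last Tuesday of June 2030: June 25, 2030.

April 30, 2030; May 28, 2030; June 25, 2030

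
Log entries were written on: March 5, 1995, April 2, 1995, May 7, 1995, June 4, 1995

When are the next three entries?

July 2, 1995; August 6, 1995; September 3, 1995

These are Sundays at 28- or 35-day spacing (28, 35, 28).
The pattern: 1st Sunday of the month.
1st Sunday of July 1995: July 2, 1995.
1st Sunday of August 1995: August 6, 1995.
September 1995 — 1st Sunday is September 3, 1995.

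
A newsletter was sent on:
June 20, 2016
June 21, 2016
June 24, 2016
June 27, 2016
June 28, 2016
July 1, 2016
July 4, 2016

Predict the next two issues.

Gaps: 1, 3, 3, 1, 3, 3 days — not constant, but cyclic with period 3.
The events fall on every Monday, Tuesday and Friday.
The following Tuesday is July 5, 2016.
The following Friday is July 8, 2016.

July 5, 2016; July 8, 2016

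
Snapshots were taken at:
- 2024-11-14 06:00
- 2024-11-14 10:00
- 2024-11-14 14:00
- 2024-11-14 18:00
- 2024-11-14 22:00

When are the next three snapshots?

2024-11-15 02:00, 2024-11-15 06:00, 2024-11-15 10:00

The interval is a steady 4 hours (4, 4, 4, 4).
2024-11-14 22:00 + 4 h = 2024-11-15 02:00.
2024-11-15 02:00 + 4 h = 2024-11-15 06:00.
2024-11-15 06:00 + 4 h = 2024-11-15 10:00.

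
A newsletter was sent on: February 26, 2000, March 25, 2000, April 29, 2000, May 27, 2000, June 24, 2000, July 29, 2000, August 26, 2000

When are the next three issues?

September 30, 2000; October 28, 2000; November 25, 2000

These are Saturdays with 28, 35, 28, 28, 35, 28-day gaps.
Each is the final Saturday of its month — April 29, 2000 is past the 28th, so '4th Saturday' doesn't fit.
September 2000 ends with Saturday September 30, 2000.
Last Saturday of October 2000: October 28, 2000.
November 2000 ends with Saturday November 25, 2000.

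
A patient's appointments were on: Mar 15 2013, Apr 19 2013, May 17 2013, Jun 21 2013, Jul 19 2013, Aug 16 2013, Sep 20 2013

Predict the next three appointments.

Oct 18 2013, Nov 15 2013, Dec 20 2013

All dates are Fridays, 35, 28, 35, 28, 28, 35 days apart.
Specifically, the 3rd Friday of each month.
October 2013 — 3rd Friday is Oct 18 2013.
November 2013 — 3rd Friday is Nov 15 2013.
December 2013 — 3rd Friday is Dec 20 2013.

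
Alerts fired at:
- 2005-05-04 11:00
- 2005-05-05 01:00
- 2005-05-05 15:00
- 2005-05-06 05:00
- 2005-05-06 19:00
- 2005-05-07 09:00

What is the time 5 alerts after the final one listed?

The interval is a steady 14 hours (14, 14, 14, 14, 14).
2005-05-07 09:00 + 14 h = 2005-05-07 23:00.
2005-05-07 23:00 + 14 h = 2005-05-08 13:00.
2005-05-08 13:00 + 14 h = 2005-05-09 03:00.
2005-05-09 03:00 + 14 h = 2005-05-09 17:00.
2005-05-09 17:00 + 14 h = 2005-05-10 07:00.

2005-05-10 07:00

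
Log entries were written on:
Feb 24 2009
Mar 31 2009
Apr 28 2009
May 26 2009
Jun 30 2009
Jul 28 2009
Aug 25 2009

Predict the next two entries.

Sep 29 2009, Oct 27 2009

Every date is a Tuesday; gaps 35, 28, 28, 35, 28, 28 days.
Each is the last Tuesday of its month (at least one falls on the 29th or later, ruling out '4th Tuesday').
September 2009 ends with Tuesday Sep 29 2009.
October 2009 ends with Tuesday Oct 27 2009.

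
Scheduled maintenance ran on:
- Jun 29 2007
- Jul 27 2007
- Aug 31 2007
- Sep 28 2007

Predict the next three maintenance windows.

Every date is a Friday; gaps 28, 35, 28 days.
Each is the last Friday of its month (at least one falls on the 29th or later, ruling out '4th Friday').
Last Friday of October 2007: Oct 26 2007.
November 2007 ends with Friday Nov 30 2007.
Last Friday of December 2007: Dec 28 2007.

Oct 26 2007, Nov 30 2007, Dec 28 2007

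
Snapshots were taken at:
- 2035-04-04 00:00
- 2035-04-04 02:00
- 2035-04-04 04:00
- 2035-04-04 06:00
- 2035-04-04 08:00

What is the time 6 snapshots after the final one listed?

2035-04-04 20:00

Spacing: 2, 2, 2, 2 h — constant 2 h.
2035-04-04 08:00 + 2 h = 2035-04-04 10:00.
2035-04-04 10:00 + 2 h = 2035-04-04 12:00.
2035-04-04 12:00 + 2 h = 2035-04-04 14:00.
2035-04-04 14:00 + 2 h = 2035-04-04 16:00.
2035-04-04 16:00 + 2 h = 2035-04-04 18:00.
2035-04-04 18:00 + 2 h = 2035-04-04 20:00.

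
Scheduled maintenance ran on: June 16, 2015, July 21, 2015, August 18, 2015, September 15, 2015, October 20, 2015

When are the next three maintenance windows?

All dates are Tuesdays, 35, 28, 28, 35 days apart.
Specifically, the 3rd Tuesday of each month.
3rd Tuesday of November 2015: November 17, 2015.
December 2015 — 3rd Tuesday is December 15, 2015.
3rd Tuesday of January 2016: January 19, 2016.

November 17, 2015; December 15, 2015; January 19, 2016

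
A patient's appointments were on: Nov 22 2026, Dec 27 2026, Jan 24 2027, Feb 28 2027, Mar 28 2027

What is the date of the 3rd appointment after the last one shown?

Jun 27 2027

These are Sundays at 28- or 35-day spacing (35, 28, 35, 28).
The pattern: 4th Sunday of the month.
4th Sunday of April 2027: Apr 25 2027.
4th Sunday of May 2027: May 23 2027.
June 2027 — 4th Sunday is Jun 27 2027.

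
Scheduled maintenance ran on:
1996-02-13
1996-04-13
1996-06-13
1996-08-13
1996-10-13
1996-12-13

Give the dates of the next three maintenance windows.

Each date is the 13th; the gaps (60, 61, 61, 61, 61) track the month lengths.
The rule is the 13th of every 2 months.
February 1997: 1997-02-13.
April 1997: 1997-04-13.
June 1997: 1997-06-13.

1997-02-13, 1997-04-13, 1997-06-13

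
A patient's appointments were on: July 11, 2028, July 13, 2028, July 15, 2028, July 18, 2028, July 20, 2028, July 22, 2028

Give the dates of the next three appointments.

The gap pattern 2, 2, 3, 2, 2 repeats every 3 events.
These are the Tuesdays, Thursdays and Saturdays of each week.
Next Tuesday: July 25, 2028.
The following Thursday is July 27, 2028.
The following Saturday is July 29, 2028.

July 25, 2028; July 27, 2028; July 29, 2028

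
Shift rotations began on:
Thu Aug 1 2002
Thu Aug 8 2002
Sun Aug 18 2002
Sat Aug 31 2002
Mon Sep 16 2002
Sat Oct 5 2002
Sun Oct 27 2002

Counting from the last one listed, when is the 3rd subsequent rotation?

Gaps: 7, 10, 13, 16, 19, 22 days — each gap is 3 larger than the previous one.
Next gap: 25 days. Sun Oct 27 2002 + 25 days = Thu Nov 21 2002.
Next gap: 28 days. Thu Nov 21 2002 + 28 days = Thu Dec 19 2002.
Next gap: 31 days. Thu Dec 19 2002 + 31 days = Sun Jan 19 2003.

Sun Jan 19 2003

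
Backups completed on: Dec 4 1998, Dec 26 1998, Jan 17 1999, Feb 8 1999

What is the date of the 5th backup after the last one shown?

May 29 1999

Gaps between consecutive events: 22, 22, 22 days — a constant 22-day interval.
Feb 8 1999 + 22 days = Mar 2 1999.
Mar 2 1999 + 22 days = Mar 24 1999.
Mar 24 1999 + 22 days = Apr 15 1999.
Apr 15 1999 + 22 days = May 7 1999.
May 7 1999 + 22 days = May 29 1999.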